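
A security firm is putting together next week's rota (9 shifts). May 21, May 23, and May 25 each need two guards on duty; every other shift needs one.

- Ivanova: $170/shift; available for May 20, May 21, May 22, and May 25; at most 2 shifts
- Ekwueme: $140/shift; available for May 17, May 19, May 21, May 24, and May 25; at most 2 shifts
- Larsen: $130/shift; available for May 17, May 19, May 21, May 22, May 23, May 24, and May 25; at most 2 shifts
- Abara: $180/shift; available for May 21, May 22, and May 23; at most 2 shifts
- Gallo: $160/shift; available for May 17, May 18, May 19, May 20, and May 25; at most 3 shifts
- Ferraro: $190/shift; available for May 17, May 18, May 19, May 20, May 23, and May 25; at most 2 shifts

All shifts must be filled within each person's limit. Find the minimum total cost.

Picking the cheapest available guard for each shift independently would cost $1690, but that ignores the shift limits.
An optimal schedule: May 17→Ekwueme, May 18→Gallo, May 19→Gallo, May 20→Ivanova, May 21→Larsen+Abara, May 22→Ivanova, May 23→Larsen+Abara, May 24→Ekwueme, May 25→Gallo+Ferraro.
Total: 140 + 160 + 160 + 170 + 130 + 180 + 170 + 130 + 180 + 140 + 160 + 190 = $1910.

$1910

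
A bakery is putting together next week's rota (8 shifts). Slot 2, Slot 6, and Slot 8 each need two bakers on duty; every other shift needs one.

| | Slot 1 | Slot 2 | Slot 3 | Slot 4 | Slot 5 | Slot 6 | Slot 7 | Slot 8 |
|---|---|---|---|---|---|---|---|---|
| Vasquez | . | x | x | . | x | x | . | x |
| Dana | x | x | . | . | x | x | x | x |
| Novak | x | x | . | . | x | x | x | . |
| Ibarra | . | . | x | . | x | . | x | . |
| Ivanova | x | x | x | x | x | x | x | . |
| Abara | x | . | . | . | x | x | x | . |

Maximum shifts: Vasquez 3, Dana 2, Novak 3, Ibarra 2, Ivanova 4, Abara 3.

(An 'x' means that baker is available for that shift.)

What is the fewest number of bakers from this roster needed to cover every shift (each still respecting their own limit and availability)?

4

11 slots to fill and no one can take more than 4, so at least ⌈11/4⌉ = 3 bakers are needed.
Any 3 bakers together have capacity at most 4+3+3 = 10 < 11 slots, so 3 can never suffice.
Vasquez, Dana, Novak, and Ivanova alone can cover everything: Slot 1→Dana, Slot 2→Novak+Ivanova, Slot 3→Vasquez, Slot 4→Ivanova, Slot 5→Vasquez, Slot 6→Novak+Ivanova, Slot 7→Novak, Slot 8→Vasquez+Dana.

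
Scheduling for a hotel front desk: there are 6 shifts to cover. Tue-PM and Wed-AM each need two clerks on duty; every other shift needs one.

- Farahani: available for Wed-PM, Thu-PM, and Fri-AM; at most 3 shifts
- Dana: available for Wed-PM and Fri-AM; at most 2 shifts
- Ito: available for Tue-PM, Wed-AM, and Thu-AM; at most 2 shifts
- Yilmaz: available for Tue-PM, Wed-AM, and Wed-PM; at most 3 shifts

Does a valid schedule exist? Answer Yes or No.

Total capacity is 10 and 8 slots are needed, so capacity alone doesn't rule it out.
Shifts {Tue-PM, Wed-AM, Thu-AM} need 5 worker-slots in total, but the clerks available for any of those shifts (Ito and Yilmaz) can supply at most 4 among them. So no valid schedule exists.

No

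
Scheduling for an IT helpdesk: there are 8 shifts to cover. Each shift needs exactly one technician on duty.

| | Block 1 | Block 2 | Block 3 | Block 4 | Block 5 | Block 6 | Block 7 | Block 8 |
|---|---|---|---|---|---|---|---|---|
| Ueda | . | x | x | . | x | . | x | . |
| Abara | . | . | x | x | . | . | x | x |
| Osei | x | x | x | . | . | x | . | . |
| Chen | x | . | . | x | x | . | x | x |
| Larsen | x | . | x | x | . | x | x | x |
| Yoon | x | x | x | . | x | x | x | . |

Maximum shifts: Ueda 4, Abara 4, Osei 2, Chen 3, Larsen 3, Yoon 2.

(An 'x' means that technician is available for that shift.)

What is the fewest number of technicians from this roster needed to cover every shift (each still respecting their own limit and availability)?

8 slots to fill and no one can take more than 4, so at least ⌈8/4⌉ = 2 technicians are needed.
No set of 2 technicians can cover every shift (each such set leaves at least one shift with no one available or exceeds a cap).
Ueda, Abara, and Osei alone can cover everything: Block 1→Osei, Block 2→Ueda, Block 3→Ueda, Block 4→Abara, Block 5→Ueda, Block 6→Osei, Block 7→Ueda, Block 8→Abara.

3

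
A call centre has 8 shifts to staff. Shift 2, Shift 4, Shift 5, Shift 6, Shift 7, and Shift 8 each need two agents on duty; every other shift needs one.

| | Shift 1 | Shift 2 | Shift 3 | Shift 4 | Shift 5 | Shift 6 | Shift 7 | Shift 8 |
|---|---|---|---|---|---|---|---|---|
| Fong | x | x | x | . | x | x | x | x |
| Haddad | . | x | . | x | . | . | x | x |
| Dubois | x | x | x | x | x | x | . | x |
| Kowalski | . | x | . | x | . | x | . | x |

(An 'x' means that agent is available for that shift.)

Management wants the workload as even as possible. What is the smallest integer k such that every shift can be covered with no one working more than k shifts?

With 4 agents and 14 worker-slots to fill, someone must work at least ⌈14/4⌉ = 4 shifts, so k ≥ 4.
k = 4 works: Shift 1→Fong, Shift 2→Haddad+Dubois, Shift 3→Fong, Shift 4→Haddad+Dubois, Shift 5→Fong+Dubois, Shift 6→Dubois+Kowalski, Shift 7→Fong+Haddad, Shift 8→Haddad+Kowalski.
Loads: Fong 4, Haddad 4, Dubois 4, Kowalski 2 — all ≤ 4.

4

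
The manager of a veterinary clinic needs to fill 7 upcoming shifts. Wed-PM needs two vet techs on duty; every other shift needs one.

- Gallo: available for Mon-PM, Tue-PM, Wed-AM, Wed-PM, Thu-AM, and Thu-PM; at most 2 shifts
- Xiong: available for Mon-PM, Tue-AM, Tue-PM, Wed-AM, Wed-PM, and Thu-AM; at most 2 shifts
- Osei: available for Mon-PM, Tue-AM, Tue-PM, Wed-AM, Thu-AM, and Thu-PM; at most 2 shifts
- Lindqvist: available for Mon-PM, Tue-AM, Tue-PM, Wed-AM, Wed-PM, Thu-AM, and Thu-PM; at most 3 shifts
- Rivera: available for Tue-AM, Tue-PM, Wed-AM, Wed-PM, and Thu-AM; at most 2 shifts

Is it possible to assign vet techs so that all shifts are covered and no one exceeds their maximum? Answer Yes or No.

Yes

One valid schedule: Mon-PM→Gallo, Tue-AM→Xiong, Tue-PM→Xiong, Wed-AM→Osei, Wed-PM→Lindqvist+Rivera, Thu-AM→Osei, Thu-PM→Gallo.
Loads: Gallo 2/2, Xiong 2/2, Osei 2/2, Lindqvist 1/3, Rivera 1/2 — all within limits.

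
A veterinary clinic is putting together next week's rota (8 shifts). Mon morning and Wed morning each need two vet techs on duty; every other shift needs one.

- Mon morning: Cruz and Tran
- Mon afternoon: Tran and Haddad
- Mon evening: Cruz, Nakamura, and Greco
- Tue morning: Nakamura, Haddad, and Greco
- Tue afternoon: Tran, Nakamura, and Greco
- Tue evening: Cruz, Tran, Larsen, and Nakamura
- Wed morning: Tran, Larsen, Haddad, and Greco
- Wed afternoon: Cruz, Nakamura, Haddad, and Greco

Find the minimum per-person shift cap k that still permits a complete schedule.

With 6 vet techs and 10 worker-slots to fill, someone must work at least ⌈10/6⌉ = 2 shifts, so k ≥ 2.
k = 2 works: Mon morning→Cruz+Tran, Mon afternoon→Tran, Mon evening→Cruz, Tue morning→Nakamura, Tue afternoon→Nakamura, Tue evening→Larsen, Wed morning→Larsen+Haddad, Wed afternoon→Haddad.
Loads: Cruz 2, Tran 2, Larsen 2, Nakamura 2, Haddad 2, Greco 0 — all ≤ 2.

2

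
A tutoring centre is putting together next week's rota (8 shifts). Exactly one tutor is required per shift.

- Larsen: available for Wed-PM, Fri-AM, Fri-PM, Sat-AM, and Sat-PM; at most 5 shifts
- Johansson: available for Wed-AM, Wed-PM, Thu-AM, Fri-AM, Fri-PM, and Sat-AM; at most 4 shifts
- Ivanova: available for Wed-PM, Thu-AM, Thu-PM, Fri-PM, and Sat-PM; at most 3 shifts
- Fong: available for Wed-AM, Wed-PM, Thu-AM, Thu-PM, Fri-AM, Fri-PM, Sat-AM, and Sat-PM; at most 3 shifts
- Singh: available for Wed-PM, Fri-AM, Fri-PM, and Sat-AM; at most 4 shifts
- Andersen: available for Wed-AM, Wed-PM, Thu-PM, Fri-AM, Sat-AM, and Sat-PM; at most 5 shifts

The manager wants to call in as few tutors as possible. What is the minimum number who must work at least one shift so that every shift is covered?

2

8 slots to fill and no one can take more than 5, so at least ⌈8/5⌉ = 2 tutors are needed.
Larsen and Fong alone can cover everything: Wed-AM→Fong, Wed-PM→Larsen, Thu-AM→Fong, Thu-PM→Fong, Fri-AM→Larsen, Fri-PM→Larsen, Sat-AM→Larsen, Sat-PM→Larsen.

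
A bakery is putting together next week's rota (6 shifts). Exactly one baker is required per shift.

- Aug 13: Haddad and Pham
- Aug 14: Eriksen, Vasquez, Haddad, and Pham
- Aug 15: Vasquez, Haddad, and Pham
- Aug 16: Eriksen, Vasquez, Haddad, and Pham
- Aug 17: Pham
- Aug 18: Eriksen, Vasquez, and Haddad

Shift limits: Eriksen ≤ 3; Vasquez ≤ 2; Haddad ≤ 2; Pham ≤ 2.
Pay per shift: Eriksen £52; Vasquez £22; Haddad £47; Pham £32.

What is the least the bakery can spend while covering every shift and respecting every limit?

Aug 17 can only be covered by Pham, so that assignment is forced.
Picking the cheapest available baker for each shift independently would cost £152, but that ignores the shift limits.
An optimal schedule: Aug 13→Pham, Aug 14→Haddad, Aug 15→Vasquez, Aug 16→Haddad, Aug 17→Pham, Aug 18→Vasquez.
Total: 32 + 47 + 22 + 47 + 32 + 22 = £202.

£202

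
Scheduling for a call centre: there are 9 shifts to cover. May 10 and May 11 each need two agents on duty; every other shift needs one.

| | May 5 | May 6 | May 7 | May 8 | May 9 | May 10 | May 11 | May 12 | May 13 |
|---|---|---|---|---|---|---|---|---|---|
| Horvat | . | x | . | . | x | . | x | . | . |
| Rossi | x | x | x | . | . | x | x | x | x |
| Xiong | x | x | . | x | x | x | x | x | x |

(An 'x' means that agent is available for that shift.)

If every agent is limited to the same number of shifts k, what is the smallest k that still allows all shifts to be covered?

With 3 agents and 11 worker-slots to fill, someone must work at least ⌈11/3⌉ = 4 shifts, so k ≥ 4.
k = 4 works: May 5→Rossi, May 6→Horvat, May 7→Rossi, May 8→Xiong, May 9→Horvat, May 10→Rossi+Xiong, May 11→Horvat+Xiong, May 12→Rossi, May 13→Xiong.
Loads: Horvat 3, Rossi 4, Xiong 4 — all ≤ 4.

4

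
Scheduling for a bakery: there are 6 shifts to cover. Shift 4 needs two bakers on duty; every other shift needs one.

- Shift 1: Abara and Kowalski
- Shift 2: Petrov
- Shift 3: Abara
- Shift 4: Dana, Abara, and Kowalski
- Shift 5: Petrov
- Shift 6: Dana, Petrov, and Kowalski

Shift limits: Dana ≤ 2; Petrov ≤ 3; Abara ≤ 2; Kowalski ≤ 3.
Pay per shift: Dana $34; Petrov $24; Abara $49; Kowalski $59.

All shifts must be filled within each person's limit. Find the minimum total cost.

$263

Shift 2 can only be covered by Petrov, so that assignment is forced.
Shift 3 can only be covered by Abara, so that assignment is forced.
Shift 5 can only be covered by Petrov, so that assignment is forced.
Picking the cheapest available baker for each shift independently would cost $253, but that ignores the shift limits.
An optimal schedule: Shift 1→Abara, Shift 2→Petrov, Shift 3→Abara, Shift 4→Dana+Kowalski, Shift 5→Petrov, Shift 6→Petrov.
Total: 49 + 24 + 49 + 34 + 59 + 24 + 24 = $263.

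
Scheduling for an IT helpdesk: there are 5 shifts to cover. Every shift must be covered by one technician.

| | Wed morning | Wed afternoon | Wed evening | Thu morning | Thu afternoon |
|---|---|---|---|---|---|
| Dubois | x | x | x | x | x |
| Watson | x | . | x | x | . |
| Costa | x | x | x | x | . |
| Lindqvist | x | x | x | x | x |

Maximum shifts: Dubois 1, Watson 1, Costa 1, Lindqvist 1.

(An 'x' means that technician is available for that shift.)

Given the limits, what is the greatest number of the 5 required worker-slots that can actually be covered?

4

Total capacity across all technicians is 1+1+1+1 = 4, and 5 slots are needed, so at most 4 can be filled.
An assignment achieving 4: Wed morning→Watson, Wed afternoon→Costa, Wed evening→Lindqvist, Thu afternoon→Dubois.
Loads: Dubois 1/1, Watson 1/1, Costa 1/1, Lindqvist 1/1.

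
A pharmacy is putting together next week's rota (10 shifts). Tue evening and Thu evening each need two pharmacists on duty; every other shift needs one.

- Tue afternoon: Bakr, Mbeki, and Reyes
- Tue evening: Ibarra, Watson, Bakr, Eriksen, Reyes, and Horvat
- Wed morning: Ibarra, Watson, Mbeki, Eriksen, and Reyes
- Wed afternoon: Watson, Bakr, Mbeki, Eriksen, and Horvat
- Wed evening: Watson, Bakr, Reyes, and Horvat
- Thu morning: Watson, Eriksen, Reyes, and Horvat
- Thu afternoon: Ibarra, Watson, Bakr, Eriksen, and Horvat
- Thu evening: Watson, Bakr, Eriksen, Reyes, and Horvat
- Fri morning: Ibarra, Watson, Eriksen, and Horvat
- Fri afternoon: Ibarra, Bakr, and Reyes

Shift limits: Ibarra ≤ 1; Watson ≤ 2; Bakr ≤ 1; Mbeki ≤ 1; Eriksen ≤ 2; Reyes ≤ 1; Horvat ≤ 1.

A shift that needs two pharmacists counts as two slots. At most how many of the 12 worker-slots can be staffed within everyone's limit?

9

Total capacity across all pharmacists is 1+2+1+1+2+1+1 = 9, and 12 slots are needed, so at most 9 can be filled.
An assignment achieving 9: Tue afternoon→Bakr, Wed morning→Mbeki, Wed afternoon→Eriksen, Wed evening→Watson, Thu morning→Watson, Thu afternoon→Horvat, Thu evening→Reyes, Fri morning→Eriksen, Fri afternoon→Ibarra.
Loads: Ibarra 1/1, Watson 2/2, Bakr 1/1, Mbeki 1/1, Eriksen 2/2, Reyes 1/1, Horvat 1/1.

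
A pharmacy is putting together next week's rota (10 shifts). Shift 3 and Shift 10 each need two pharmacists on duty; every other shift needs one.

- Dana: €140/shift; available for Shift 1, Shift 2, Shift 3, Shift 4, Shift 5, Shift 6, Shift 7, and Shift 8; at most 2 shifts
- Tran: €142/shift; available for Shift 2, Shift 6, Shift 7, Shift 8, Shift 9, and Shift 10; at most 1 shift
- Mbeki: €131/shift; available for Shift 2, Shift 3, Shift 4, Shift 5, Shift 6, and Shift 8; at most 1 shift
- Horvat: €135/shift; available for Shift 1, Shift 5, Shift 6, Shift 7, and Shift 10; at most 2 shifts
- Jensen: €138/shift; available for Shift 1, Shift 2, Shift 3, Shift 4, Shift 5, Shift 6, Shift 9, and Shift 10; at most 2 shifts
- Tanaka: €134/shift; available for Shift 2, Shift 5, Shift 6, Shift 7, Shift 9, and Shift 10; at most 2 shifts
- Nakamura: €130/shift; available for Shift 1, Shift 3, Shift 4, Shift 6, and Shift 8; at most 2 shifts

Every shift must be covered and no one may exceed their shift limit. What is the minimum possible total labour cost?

€1627

Picking the cheapest available pharmacist for each shift independently would cost €1580, but that ignores the shift limits.
An optimal schedule: Shift 1→Dana, Shift 2→Jensen, Shift 3→Jensen+Nakamura, Shift 4→Dana, Shift 5→Tanaka, Shift 6→Nakamura, Shift 7→Horvat, Shift 8→Mbeki, Shift 9→Tran, Shift 10→Horvat+Tanaka.
Total: 140 + 138 + 138 + 130 + 140 + 134 + 130 + 135 + 131 + 142 + 135 + 134 = €1627.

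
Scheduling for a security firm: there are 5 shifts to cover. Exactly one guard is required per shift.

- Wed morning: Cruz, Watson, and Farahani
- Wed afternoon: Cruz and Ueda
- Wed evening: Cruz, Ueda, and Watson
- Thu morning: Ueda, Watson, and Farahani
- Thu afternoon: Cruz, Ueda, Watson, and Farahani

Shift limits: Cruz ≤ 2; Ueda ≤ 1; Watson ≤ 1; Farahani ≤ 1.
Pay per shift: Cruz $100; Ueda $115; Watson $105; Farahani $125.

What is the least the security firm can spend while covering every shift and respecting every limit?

$545

Picking the cheapest available guard for each shift independently would cost $505, but that ignores the shift limits.
An optimal schedule: Wed morning→Cruz, Wed afternoon→Cruz, Wed evening→Ueda, Thu morning→Watson, Thu afternoon→Farahani.
Total: 100 + 100 + 115 + 105 + 125 = $545.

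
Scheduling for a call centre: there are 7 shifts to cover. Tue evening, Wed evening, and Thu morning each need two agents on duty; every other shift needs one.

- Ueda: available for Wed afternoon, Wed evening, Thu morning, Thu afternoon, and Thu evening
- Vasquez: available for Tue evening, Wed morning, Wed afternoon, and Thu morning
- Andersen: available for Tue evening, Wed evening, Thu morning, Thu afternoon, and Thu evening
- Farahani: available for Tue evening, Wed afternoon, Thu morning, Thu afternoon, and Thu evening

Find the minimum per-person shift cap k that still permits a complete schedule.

With 4 agents and 10 worker-slots to fill, someone must work at least ⌈10/4⌉ = 3 shifts, so k ≥ 3.
k = 3 works: Tue evening→Vasquez+Andersen, Wed morning→Vasquez, Wed afternoon→Ueda, Wed evening→Ueda+Andersen, Thu morning→Vasquez+Farahani, Thu afternoon→Ueda, Thu evening→Andersen.
Loads: Ueda 3, Vasquez 3, Andersen 3, Farahani 1 — all ≤ 3.

3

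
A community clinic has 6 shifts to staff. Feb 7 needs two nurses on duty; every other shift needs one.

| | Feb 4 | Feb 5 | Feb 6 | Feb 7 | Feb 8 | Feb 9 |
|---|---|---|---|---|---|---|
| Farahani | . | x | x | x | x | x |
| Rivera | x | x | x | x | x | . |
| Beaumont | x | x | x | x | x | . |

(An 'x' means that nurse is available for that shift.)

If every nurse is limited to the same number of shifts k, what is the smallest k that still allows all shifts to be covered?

With 3 nurses and 7 worker-slots to fill, someone must work at least ⌈7/3⌉ = 3 shifts, so k ≥ 3.
k = 3 works: Feb 4→Rivera, Feb 5→Farahani, Feb 6→Farahani, Feb 7→Rivera+Beaumont, Feb 8→Rivera, Feb 9→Farahani.
Loads: Farahani 3, Rivera 3, Beaumont 1 — all ≤ 3.

3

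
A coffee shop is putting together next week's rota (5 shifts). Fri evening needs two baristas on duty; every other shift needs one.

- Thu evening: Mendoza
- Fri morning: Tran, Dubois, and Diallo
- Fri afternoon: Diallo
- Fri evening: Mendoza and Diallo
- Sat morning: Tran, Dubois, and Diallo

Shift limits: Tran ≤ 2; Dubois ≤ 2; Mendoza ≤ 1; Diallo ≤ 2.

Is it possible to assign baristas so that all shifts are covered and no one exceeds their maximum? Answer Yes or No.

No

Total capacity is 7 and 6 slots are needed, so capacity alone doesn't rule it out.
Shifts {Thu evening, Fri evening} need 3 worker-slots in total, but the baristas available for any of those shifts (Mendoza and Diallo) can supply at most 2 among them. So no valid schedule exists.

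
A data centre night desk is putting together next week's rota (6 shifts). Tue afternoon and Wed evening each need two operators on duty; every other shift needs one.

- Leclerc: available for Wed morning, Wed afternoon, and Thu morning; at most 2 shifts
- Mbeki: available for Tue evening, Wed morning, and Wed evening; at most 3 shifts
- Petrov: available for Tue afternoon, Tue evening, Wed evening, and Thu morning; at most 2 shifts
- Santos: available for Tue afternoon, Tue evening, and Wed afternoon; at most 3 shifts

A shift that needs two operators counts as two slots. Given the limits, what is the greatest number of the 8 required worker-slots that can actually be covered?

8

Total capacity across all operators is 2+3+2+3 = 10, and 8 slots are needed, so at most 8 can be filled.
An assignment achieving 8: Tue afternoon→Petrov+Santos, Tue evening→Mbeki, Wed morning→Leclerc, Wed afternoon→Santos, Wed evening→Mbeki+Petrov, Thu morning→Leclerc.
Loads: Leclerc 2/2, Mbeki 2/3, Petrov 2/2, Santos 2/3.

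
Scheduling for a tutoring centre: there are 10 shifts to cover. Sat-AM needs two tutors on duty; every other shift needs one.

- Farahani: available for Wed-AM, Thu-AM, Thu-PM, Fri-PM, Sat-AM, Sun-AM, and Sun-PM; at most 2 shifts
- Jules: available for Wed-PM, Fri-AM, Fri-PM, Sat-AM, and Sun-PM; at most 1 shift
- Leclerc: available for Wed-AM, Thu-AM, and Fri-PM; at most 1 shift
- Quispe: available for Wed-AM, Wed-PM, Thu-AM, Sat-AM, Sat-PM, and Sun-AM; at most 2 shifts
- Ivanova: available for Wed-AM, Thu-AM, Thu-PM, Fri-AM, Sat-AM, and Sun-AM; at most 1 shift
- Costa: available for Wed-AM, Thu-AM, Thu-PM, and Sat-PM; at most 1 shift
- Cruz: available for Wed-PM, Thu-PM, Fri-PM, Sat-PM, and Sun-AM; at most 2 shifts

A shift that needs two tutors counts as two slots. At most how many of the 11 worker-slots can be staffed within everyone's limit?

Total capacity across all tutors is 2+1+1+2+1+1+2 = 10, and 11 slots are needed, so at most 10 can be filled.
An assignment achieving 10: Wed-AM→Leclerc, Wed-PM→Quispe, Thu-AM→Costa, Thu-PM→Farahani, Fri-AM→Jules, Fri-PM→Cruz, Sat-AM→Ivanova, Sat-PM→Quispe, Sun-AM→Cruz, Sun-PM→Farahani.
Loads: Farahani 2/2, Jules 1/1, Leclerc 1/1, Quispe 2/2, Ivanova 1/1, Costa 1/1, Cruz 2/2.

10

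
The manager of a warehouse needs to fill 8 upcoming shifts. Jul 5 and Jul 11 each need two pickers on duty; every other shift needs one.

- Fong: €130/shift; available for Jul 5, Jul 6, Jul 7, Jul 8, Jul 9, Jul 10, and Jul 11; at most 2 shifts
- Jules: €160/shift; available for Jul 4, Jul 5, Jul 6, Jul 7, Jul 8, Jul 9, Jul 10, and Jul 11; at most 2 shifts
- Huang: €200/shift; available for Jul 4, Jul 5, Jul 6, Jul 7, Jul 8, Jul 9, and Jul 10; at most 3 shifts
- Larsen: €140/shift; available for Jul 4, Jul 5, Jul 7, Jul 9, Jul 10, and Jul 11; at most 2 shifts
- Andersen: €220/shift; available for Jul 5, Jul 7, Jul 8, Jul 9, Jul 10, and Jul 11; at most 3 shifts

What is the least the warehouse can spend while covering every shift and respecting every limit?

Picking the cheapest available picker for each shift independently would cost €1330, but that ignores the shift limits.
An optimal schedule: Jul 4→Jules, Jul 5→Huang+Larsen, Jul 6→Fong, Jul 7→Jules, Jul 8→Fong, Jul 9→Huang, Jul 10→Huang, Jul 11→Larsen+Andersen.
Total: 160 + 200 + 140 + 130 + 160 + 130 + 200 + 200 + 140 + 220 = €1680.

€1680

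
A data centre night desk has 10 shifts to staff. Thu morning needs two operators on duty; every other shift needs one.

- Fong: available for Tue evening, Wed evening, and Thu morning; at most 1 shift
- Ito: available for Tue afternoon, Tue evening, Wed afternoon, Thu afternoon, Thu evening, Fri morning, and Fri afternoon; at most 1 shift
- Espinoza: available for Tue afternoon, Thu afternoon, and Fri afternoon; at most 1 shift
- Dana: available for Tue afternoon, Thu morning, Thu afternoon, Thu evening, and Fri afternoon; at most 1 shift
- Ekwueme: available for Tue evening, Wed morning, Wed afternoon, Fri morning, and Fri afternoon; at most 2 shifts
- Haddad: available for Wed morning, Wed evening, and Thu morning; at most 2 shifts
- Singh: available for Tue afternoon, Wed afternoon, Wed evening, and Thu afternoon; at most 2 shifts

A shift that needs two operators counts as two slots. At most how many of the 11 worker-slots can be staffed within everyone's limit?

10

Total capacity across all operators is 1+1+1+1+2+2+2 = 10, and 11 slots are needed, so at most 10 can be filled.
An assignment achieving 10: Tue afternoon→Espinoza, Tue evening→Fong, Wed morning→Ekwueme, Wed afternoon→Singh, Wed evening→Haddad, Thu morning→Dana+Haddad, Thu afternoon→Singh, Thu evening→Ito, Fri morning→Ekwueme.
Loads: Fong 1/1, Ito 1/1, Espinoza 1/1, Dana 1/1, Ekwueme 2/2, Haddad 2/2, Singh 2/2.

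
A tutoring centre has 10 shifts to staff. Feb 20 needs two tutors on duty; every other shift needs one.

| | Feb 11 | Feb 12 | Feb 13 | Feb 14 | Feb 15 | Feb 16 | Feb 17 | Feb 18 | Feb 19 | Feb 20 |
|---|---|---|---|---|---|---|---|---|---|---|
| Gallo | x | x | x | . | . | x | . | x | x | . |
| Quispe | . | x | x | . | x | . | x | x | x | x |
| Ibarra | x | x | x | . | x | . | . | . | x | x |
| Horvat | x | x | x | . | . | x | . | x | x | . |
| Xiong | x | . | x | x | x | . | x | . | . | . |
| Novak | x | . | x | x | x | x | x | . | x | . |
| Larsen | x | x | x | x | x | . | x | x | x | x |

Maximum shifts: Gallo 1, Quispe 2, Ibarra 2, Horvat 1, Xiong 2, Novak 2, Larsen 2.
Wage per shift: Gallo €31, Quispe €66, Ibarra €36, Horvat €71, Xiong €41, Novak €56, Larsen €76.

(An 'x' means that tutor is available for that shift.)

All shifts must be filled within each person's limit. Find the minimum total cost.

Picking the cheapest available tutor for each shift independently would cost €406, but that ignores the shift limits.
An optimal schedule: Feb 11→Novak, Feb 12→Ibarra, Feb 13→Larsen, Feb 14→Xiong, Feb 15→Xiong, Feb 16→Gallo, Feb 17→Quispe, Feb 18→Horvat, Feb 19→Novak, Feb 20→Quispe+Ibarra.
Total: 56 + 36 + 76 + 41 + 41 + 31 + 66 + 71 + 56 + 66 + 36 = €576.

€576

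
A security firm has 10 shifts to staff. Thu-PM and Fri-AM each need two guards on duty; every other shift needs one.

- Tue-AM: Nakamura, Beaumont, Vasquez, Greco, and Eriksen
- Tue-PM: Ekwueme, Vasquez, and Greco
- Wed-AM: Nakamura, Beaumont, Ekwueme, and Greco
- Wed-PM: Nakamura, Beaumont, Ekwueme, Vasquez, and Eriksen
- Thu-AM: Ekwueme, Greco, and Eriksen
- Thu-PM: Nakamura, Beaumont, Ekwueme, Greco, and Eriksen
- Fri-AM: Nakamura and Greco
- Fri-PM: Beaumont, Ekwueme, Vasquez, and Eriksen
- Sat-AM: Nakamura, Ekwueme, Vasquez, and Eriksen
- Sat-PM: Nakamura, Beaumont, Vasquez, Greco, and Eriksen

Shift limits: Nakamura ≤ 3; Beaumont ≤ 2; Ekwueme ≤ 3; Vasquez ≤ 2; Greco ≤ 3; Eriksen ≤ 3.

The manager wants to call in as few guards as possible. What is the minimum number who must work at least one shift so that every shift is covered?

12 slots to fill and no one can take more than 3, so at least ⌈12/3⌉ = 4 guards are needed.
Nakamura, Ekwueme, Greco, and Eriksen alone can cover everything: Tue-AM→Nakamura, Tue-PM→Ekwueme, Wed-AM→Nakamura, Wed-PM→Ekwueme, Thu-AM→Greco, Thu-PM→Greco+Eriksen, Fri-AM→Nakamura+Greco, Fri-PM→Ekwueme, Sat-AM→Eriksen, Sat-PM→Eriksen.

4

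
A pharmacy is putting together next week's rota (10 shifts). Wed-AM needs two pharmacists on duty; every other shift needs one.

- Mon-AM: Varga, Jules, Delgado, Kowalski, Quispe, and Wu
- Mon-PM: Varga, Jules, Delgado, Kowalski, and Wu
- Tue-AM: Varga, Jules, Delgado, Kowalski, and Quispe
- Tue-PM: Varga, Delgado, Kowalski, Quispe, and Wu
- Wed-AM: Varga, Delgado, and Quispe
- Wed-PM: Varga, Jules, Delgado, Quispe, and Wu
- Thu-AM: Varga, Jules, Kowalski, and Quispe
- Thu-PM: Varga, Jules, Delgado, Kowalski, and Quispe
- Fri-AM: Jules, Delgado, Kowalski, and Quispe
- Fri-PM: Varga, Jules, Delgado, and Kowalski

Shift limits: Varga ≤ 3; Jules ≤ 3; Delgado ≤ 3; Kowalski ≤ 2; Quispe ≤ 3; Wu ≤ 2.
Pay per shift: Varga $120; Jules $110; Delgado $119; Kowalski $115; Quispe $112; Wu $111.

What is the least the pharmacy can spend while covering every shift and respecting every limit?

$1237

Picking the cheapest available pharmacist for each shift independently would cost $1222, but that ignores the shift limits.
An optimal schedule: Mon-AM→Kowalski, Mon-PM→Wu, Tue-AM→Quispe, Tue-PM→Wu, Wed-AM→Quispe+Delgado, Wed-PM→Quispe, Thu-AM→Jules, Thu-PM→Kowalski, Fri-AM→Jules, Fri-PM→Jules.
Total: 115 + 111 + 112 + 111 + 112 + 119 + 112 + 110 + 115 + 110 + 110 = $1237.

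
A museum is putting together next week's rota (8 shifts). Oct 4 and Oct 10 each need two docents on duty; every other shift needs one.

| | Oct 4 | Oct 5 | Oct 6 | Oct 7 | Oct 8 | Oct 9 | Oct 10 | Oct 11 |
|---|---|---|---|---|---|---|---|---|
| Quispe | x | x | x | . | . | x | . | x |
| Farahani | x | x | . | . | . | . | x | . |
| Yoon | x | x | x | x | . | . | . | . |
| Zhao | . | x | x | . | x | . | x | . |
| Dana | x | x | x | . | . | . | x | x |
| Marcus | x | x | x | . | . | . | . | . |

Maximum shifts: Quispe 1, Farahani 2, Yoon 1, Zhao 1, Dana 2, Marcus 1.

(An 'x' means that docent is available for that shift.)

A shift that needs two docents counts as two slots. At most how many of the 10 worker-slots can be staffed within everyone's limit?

8

Total capacity across all docents is 1+2+1+1+2+1 = 8, and 10 slots are needed, so at most 8 can be filled.
An assignment achieving 8: Oct 4→Farahani+Marcus, Oct 7→Yoon, Oct 8→Zhao, Oct 9→Quispe, Oct 10→Farahani+Dana, Oct 11→Dana.
Loads: Quispe 1/1, Farahani 2/2, Yoon 1/1, Zhao 1/1, Dana 2/2, Marcus 1/1.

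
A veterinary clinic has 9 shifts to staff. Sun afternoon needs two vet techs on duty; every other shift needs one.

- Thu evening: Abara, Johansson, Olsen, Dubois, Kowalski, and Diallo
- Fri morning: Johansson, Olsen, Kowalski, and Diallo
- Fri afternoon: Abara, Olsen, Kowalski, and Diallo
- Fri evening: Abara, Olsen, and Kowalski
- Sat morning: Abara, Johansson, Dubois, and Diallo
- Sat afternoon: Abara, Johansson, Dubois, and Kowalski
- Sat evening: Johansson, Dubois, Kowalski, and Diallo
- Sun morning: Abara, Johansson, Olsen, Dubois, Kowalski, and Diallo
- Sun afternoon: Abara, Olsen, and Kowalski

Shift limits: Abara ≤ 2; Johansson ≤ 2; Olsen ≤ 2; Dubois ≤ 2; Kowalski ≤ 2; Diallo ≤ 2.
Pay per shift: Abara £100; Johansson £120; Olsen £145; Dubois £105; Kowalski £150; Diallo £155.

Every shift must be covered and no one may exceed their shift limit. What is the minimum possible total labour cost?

£1240

Picking the cheapest available vet tech for each shift independently would cost £1070, but that ignores the shift limits.
An optimal schedule: Thu evening→Kowalski, Fri morning→Johansson, Fri afternoon→Olsen, Fri evening→Abara, Sat morning→Johansson, Sat afternoon→Dubois, Sat evening→Dubois, Sun morning→Kowalski, Sun afternoon→Abara+Olsen.
Total: 150 + 120 + 145 + 100 + 120 + 105 + 105 + 150 + 100 + 145 = £1240.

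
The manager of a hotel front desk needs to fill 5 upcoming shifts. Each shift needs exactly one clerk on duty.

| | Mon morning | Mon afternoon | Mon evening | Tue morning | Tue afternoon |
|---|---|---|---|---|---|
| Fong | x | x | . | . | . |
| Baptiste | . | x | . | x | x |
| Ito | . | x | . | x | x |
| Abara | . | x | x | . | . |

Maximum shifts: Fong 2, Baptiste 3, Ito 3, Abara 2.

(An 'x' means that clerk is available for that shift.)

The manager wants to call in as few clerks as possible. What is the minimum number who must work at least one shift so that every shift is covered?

3

5 slots to fill and no one can take more than 3, so at least ⌈5/3⌉ = 2 clerks are needed.
Shifts {Mon morning, Mon evening, Tue morning} need 3 slots, but among the clerks available for them (Fong, Baptiste, Ito, and Abara) any 2 together supply at most 2. So 2 clerks are not enough.
Fong, Baptiste, and Abara alone can cover everything: Mon morning→Fong, Mon afternoon→Fong, Mon evening→Abara, Tue morning→Baptiste, Tue afternoon→Baptiste.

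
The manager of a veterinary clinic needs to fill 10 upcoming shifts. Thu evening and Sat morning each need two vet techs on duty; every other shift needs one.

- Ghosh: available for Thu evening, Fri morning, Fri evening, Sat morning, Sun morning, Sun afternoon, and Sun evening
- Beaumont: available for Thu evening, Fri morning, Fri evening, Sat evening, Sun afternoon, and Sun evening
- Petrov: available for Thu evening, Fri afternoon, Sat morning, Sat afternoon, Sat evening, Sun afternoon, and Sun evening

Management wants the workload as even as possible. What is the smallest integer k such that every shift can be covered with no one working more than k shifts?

4

With 3 vet techs and 12 worker-slots to fill, someone must work at least ⌈12/3⌉ = 4 shifts, so k ≥ 4.
k = 4 works: Thu evening→Beaumont+Petrov, Fri morning→Ghosh, Fri afternoon→Petrov, Fri evening→Ghosh, Sat morning→Ghosh+Petrov, Sat afternoon→Petrov, Sat evening→Beaumont, Sun morning→Ghosh, Sun afternoon→Beaumont, Sun evening→Beaumont.
Loads: Ghosh 4, Beaumont 4, Petrov 4 — all ≤ 4.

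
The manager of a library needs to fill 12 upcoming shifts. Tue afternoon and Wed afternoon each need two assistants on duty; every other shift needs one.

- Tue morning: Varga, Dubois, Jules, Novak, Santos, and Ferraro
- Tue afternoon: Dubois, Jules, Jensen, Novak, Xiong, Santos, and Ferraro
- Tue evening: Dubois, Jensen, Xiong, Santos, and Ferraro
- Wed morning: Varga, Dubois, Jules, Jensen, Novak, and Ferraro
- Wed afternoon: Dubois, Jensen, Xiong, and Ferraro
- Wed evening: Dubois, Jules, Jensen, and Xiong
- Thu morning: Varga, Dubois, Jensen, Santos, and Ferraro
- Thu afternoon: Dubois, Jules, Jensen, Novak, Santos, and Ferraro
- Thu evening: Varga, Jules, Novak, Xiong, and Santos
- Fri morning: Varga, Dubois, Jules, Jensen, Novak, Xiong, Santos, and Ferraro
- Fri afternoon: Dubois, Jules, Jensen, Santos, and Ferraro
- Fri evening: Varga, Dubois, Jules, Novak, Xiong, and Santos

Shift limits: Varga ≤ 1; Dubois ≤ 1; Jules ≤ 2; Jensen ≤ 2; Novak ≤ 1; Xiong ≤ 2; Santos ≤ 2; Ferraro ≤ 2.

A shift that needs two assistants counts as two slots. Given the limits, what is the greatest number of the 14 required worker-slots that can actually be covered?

13

Total capacity across all assistants is 1+1+2+2+1+2+2+2 = 13, and 14 slots are needed, so at most 13 can be filled.
An assignment achieving 13: Tue morning→Novak, Tue afternoon→Xiong+Ferraro, Tue evening→Jensen, Wed morning→Ferraro, Wed afternoon→Dubois+Jensen, Wed evening→Jules, Thu morning→Varga, Thu afternoon→Santos, Thu evening→Jules, Fri afternoon→Santos, Fri evening→Xiong.
Loads: Varga 1/1, Dubois 1/1, Jules 2/2, Jensen 2/2, Novak 1/1, Xiong 2/2, Santos 2/2, Ferraro 2/2.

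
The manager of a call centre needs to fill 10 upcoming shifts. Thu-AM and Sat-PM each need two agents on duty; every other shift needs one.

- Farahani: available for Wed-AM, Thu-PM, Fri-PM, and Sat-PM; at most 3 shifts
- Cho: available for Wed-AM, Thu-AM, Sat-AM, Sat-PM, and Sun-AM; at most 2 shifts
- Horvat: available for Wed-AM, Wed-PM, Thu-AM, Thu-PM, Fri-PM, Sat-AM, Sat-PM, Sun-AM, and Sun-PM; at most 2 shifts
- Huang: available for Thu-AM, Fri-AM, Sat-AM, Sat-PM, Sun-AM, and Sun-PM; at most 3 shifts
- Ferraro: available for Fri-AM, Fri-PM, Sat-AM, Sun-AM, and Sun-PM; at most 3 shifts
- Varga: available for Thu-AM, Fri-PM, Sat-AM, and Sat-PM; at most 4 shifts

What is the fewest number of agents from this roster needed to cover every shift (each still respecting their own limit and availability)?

12 slots to fill and no one can take more than 4, so at least ⌈12/4⌉ = 3 agents are needed.
Any 3 agents together have capacity at most 4+3+3 = 10 < 12 slots, so 3 can never suffice.
Farahani, Horvat, Huang, and Varga alone can cover everything: Wed-AM→Farahani, Wed-PM→Horvat, Thu-AM→Huang+Varga, Thu-PM→Farahani, Fri-AM→Huang, Fri-PM→Varga, Sat-AM→Varga, Sat-PM→Farahani+Varga, Sun-AM→Horvat, Sun-PM→Huang.

4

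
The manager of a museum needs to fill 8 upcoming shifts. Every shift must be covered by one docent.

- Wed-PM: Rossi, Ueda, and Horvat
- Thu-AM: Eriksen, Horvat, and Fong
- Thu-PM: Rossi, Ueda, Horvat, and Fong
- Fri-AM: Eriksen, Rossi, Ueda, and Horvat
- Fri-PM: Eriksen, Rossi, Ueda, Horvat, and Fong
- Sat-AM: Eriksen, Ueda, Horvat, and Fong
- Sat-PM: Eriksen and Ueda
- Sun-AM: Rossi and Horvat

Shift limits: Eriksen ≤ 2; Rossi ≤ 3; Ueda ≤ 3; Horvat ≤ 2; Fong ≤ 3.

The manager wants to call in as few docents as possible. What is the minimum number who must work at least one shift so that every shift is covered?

3

8 slots to fill and no one can take more than 3, so at least ⌈8/3⌉ = 3 docents are needed.
Eriksen, Rossi, and Ueda alone can cover everything: Wed-PM→Rossi, Thu-AM→Eriksen, Thu-PM→Rossi, Fri-AM→Ueda, Fri-PM→Ueda, Sat-AM→Eriksen, Sat-PM→Ueda, Sun-AM→Rossi.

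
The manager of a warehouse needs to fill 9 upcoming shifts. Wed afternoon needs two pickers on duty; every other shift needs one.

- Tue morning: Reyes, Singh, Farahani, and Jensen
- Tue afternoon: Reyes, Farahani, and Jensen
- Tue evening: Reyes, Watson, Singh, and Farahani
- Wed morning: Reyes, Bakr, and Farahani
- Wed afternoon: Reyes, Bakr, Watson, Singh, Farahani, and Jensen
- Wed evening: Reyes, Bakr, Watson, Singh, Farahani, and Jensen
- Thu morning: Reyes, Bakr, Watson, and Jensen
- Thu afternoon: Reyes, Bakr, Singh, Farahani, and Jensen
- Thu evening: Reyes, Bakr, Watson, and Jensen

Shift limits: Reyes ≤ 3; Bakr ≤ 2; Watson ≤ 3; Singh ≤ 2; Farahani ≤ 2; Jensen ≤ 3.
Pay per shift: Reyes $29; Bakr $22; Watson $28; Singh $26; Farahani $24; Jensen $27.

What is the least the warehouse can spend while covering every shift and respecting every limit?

$253

Picking the cheapest available picker for each shift independently would cost $228, but that ignores the shift limits.
An optimal schedule: Tue morning→Farahani, Tue afternoon→Farahani, Tue evening→Singh, Wed morning→Bakr, Wed afternoon→Jensen+Watson, Wed evening→Jensen, Thu morning→Bakr, Thu afternoon→Singh, Thu evening→Jensen.
Total: 24 + 24 + 26 + 22 + 27 + 28 + 27 + 22 + 26 + 27 = $253.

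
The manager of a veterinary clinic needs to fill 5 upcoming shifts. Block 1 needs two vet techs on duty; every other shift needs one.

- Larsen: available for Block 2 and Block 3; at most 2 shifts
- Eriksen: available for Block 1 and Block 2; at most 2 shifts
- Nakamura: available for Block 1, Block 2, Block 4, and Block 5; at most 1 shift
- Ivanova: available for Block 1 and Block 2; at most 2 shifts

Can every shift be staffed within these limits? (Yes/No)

Total capacity is 7 and 6 slots are needed, so capacity alone doesn't rule it out.
Shifts {Block 4, Block 5} need 2 worker-slots in total, but the vet techs available for any of those shifts (Nakamura) can supply at most 1 among them. So no valid schedule exists.

No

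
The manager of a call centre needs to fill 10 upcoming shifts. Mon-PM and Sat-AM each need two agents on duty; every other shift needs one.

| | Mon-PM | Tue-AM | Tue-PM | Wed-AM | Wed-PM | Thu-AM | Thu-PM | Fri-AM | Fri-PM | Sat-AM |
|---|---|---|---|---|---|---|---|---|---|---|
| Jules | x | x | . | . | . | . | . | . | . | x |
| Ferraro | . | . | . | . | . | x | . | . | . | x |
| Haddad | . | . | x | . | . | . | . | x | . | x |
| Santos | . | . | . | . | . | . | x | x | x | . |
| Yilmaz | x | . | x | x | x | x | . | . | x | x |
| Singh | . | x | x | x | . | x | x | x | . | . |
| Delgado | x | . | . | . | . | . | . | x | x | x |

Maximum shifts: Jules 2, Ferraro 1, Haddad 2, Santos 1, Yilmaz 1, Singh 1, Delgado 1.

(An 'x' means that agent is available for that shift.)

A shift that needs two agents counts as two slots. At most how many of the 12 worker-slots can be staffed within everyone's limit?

Total capacity across all agents is 2+1+2+1+1+1+1 = 9, and 12 slots are needed, so at most 9 can be filled.
An assignment achieving 9: Mon-PM→Jules+Delgado, Tue-AM→Jules, Tue-PM→Haddad, Wed-AM→Singh, Wed-PM→Yilmaz, Thu-AM→Ferraro, Thu-PM→Santos, Fri-AM→Haddad.
Loads: Jules 2/2, Ferraro 1/1, Haddad 2/2, Santos 1/1, Yilmaz 1/1, Singh 1/1, Delgado 1/1.

9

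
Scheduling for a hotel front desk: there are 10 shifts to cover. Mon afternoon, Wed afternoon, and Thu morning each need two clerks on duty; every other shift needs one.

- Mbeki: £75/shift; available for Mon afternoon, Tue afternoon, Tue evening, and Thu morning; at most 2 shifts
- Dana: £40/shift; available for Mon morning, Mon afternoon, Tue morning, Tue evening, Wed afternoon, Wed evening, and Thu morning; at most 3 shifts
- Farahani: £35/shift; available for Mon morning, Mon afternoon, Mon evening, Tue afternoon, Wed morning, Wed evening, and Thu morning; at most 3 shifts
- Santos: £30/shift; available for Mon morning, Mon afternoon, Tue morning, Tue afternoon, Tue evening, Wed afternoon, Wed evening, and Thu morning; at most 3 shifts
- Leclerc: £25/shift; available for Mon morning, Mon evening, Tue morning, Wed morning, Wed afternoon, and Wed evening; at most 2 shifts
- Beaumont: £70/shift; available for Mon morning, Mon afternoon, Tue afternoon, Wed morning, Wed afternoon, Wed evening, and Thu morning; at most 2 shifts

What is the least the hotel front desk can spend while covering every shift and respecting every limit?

Picking the cheapest available clerk for each shift independently would cost £370, but that ignores the shift limits.
An optimal schedule: Mon morning→Santos, Mon afternoon→Farahani+Dana, Mon evening→Leclerc, Tue morning→Leclerc, Tue afternoon→Santos, Tue evening→Santos, Wed morning→Farahani, Wed afternoon→Dana+Beaumont, Wed evening→Farahani, Thu morning→Dana+Beaumont.
Total: 30 + 35 + 40 + 25 + 25 + 30 + 30 + 35 + 40 + 70 + 35 + 40 + 70 = £505.

£505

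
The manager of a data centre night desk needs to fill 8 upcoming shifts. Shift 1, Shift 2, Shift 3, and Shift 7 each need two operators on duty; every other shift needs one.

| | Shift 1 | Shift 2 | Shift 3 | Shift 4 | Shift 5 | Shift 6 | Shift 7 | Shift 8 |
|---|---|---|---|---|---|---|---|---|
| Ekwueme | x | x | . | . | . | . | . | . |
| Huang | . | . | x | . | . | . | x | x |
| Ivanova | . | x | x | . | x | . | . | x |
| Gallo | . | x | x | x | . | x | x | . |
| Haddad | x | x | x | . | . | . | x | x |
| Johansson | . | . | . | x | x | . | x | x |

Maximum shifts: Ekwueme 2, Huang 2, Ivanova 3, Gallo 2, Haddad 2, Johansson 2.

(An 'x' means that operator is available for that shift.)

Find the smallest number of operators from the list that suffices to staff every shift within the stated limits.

6

12 slots to fill and no one can take more than 3, so at least ⌈12/3⌉ = 4 operators are needed.
Any 5 operators together have capacity at most 3+2+2+2+2 = 11 < 12 slots, so 5 can never suffice.
Ekwueme, Huang, Ivanova, Gallo, Haddad, and Johansson alone can cover everything: Shift 1→Ekwueme+Haddad, Shift 2→Ekwueme+Ivanova, Shift 3→Huang+Ivanova, Shift 4→Gallo, Shift 5→Ivanova, Shift 6→Gallo, Shift 7→Haddad+Johansson, Shift 8→Huang.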